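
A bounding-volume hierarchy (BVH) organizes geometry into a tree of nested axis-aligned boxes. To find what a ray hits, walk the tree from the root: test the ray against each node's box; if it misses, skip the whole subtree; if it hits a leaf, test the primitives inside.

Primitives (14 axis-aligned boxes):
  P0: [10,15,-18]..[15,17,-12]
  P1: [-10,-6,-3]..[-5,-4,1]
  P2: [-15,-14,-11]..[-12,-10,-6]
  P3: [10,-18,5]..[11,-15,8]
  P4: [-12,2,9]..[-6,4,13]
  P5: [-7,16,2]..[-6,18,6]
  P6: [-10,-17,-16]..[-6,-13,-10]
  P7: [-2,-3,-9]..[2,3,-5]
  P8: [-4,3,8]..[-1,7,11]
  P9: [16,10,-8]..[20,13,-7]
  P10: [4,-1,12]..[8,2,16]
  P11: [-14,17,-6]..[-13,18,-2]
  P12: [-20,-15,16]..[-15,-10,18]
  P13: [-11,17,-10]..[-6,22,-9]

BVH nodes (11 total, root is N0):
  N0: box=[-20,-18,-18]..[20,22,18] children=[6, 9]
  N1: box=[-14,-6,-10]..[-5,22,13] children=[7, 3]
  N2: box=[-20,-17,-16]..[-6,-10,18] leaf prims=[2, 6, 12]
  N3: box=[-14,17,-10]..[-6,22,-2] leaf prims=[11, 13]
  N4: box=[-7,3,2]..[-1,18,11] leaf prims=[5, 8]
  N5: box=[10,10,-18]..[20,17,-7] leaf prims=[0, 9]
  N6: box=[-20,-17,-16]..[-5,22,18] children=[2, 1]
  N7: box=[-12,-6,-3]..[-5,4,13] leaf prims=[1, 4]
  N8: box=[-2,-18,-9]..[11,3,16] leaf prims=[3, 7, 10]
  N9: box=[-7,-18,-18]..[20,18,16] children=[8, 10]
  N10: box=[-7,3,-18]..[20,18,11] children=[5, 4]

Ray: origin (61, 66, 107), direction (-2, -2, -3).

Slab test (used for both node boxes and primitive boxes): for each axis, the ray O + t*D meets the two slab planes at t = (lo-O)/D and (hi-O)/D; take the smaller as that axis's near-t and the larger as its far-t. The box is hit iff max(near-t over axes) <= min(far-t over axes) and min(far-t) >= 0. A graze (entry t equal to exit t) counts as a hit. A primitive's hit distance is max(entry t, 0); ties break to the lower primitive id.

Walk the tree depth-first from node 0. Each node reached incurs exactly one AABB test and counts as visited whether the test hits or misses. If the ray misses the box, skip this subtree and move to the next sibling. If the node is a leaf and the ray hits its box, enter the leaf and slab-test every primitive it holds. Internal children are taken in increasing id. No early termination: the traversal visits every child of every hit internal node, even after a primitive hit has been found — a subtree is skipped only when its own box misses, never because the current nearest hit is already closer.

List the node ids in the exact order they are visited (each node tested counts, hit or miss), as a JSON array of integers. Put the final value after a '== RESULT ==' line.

Trace the traversal:
N0 x:[41/2,81/2] y:[22,42] z:[89/3,125/3] -> hit [89/3,81/2], descend [6, 9]
  N6 x:[33,81/2] y:[22,83/2] z:[89/3,41] -> hit [33,81/2], descend [1, 2]
    N1 x:[33,75/2] y:[22,36] z:[94/3,39] -> hit [33,36], descend [3, 7]
      N3 x:[67/2,75/2] y:[22,49/2] z:[109/3,39] -> miss, prune
      N7 x:[33,73/2] y:[31,36] z:[94/3,110/3] -> hit [33,36] leaf, test {P1@t=106/3, P4(miss)}
    N2 x:[67/2,81/2] y:[38,83/2] z:[89/3,41] -> hit [38,81/2] leaf, test {P2@t=38, P6(miss), P12(miss)}
  N9 x:[41/2,34] y:[24,42] z:[91/3,125/3] -> hit [91/3,34], descend [8, 10]
    N8 x:[25,63/2] y:[63/2,42] z:[91/3,116/3] -> hit [63/2,63/2] leaf, test {P3(miss), P7(miss), P10(miss)}
    N10 x:[41/2,34] y:[24,63/2] z:[32,125/3] -> miss, prune

Visited [0, 6, 1, 3, 7, 2, 9, 8, 10]. Tests: 9 box, 3 leaf. Nearest: P1.

== RESULT ==
[0, 6, 1, 3, 7, 2, 9, 8, 10]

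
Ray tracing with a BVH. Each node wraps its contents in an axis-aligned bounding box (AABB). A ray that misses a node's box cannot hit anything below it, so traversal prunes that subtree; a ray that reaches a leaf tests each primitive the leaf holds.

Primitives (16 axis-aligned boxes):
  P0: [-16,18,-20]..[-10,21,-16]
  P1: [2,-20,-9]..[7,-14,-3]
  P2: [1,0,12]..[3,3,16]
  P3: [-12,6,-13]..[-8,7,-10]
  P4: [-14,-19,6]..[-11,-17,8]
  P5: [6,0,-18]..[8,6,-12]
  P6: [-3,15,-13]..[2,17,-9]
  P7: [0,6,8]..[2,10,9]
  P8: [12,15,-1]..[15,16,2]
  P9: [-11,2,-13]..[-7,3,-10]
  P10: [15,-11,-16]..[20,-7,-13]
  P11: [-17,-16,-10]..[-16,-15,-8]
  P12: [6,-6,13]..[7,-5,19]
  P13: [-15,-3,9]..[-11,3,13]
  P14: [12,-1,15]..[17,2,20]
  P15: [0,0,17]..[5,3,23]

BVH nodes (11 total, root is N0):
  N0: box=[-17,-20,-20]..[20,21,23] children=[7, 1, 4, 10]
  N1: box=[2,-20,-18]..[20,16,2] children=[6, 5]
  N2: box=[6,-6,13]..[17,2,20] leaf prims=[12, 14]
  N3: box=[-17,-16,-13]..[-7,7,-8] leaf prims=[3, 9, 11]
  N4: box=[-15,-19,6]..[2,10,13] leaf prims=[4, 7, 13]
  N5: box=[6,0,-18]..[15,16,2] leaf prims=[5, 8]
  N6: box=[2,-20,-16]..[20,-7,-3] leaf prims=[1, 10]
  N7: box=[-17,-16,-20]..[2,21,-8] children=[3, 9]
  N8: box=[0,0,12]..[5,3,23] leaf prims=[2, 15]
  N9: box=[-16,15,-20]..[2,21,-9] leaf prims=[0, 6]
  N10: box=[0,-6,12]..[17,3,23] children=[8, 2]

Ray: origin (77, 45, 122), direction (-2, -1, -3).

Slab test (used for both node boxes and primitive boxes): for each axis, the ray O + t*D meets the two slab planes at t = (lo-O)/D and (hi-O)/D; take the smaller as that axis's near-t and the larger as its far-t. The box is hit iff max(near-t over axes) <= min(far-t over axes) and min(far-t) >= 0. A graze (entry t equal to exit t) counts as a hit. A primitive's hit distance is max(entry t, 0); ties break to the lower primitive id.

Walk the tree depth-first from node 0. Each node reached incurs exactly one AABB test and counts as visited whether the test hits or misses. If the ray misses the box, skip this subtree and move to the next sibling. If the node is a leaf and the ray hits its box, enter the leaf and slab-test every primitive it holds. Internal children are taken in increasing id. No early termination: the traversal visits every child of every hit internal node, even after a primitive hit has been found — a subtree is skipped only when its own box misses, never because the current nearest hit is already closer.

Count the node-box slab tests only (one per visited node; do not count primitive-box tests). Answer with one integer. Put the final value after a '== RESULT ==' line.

Trace the traversal:
N0 x:[57/2,47] y:[24,65] z:[33,142/3] -> hit [33,47], descend [1, 4, 7, 10]
  N1 x:[57/2,75/2] y:[29,65] z:[40,140/3] -> miss, prune
  N4 x:[75/2,46] y:[35,64] z:[109/3,116/3] -> hit [75/2,116/3] leaf, test {P4(miss), P7@t=113/3, P13(miss)}
  N7 x:[75/2,47] y:[24,61] z:[130/3,142/3] -> hit [130/3,47], descend [3, 9]
    N3 x:[42,47] y:[38,61] z:[130/3,45] -> hit [130/3,45] leaf, test {P3(miss), P9(miss), P11(miss)}
    N9 x:[75/2,93/2] y:[24,30] z:[131/3,142/3] -> miss, prune
  N10 x:[30,77/2] y:[42,51] z:[33,110/3] -> miss, prune

order=[0, 1, 4, 7, 3, 9, 10]  |boxes|=7  |leaves|=2  hit=P7

== RESULT ==
7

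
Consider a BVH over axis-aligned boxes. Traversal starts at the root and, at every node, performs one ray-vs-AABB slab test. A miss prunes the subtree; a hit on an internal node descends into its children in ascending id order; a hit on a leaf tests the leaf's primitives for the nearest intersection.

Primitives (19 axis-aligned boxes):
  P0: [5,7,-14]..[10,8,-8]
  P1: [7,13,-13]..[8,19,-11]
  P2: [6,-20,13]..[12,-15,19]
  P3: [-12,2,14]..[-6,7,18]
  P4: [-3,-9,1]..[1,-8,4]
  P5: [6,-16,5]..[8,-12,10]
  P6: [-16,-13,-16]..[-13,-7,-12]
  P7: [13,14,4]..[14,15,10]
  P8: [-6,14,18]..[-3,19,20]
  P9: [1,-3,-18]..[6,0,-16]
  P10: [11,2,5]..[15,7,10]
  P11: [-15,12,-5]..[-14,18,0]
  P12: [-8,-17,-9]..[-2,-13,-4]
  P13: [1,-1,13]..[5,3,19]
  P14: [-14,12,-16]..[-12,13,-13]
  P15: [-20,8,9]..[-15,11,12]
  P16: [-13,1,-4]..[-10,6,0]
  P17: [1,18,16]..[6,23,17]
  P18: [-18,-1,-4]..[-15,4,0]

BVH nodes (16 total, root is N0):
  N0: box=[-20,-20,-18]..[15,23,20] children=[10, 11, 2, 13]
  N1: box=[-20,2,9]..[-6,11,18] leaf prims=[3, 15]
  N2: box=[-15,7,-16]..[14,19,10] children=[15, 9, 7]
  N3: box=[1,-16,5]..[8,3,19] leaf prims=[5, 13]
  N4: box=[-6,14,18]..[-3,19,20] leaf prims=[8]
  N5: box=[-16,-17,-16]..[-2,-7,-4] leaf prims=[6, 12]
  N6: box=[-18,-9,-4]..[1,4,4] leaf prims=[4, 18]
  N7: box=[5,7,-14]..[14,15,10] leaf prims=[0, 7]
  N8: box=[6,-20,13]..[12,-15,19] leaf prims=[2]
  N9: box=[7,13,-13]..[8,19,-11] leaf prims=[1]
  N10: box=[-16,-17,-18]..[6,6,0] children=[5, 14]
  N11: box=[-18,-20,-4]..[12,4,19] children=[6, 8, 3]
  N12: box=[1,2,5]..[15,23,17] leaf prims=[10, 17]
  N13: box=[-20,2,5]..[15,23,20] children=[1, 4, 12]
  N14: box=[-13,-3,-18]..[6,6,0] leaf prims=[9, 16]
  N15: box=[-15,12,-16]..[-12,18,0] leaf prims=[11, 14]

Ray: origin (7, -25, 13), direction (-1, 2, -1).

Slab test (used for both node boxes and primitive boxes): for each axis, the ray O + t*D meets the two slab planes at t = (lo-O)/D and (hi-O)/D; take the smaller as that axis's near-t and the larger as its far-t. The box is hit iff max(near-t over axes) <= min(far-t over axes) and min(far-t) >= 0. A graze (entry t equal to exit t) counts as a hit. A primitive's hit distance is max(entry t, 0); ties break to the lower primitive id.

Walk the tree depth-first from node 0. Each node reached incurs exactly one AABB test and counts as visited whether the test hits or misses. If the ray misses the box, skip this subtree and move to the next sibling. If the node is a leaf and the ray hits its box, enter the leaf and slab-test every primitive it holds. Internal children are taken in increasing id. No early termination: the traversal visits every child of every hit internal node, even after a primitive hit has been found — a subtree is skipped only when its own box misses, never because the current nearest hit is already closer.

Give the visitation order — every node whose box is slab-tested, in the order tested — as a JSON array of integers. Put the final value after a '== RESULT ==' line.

Trace the traversal:
N0 x:[-8,27] y:[5/2,24] z:[-7,31] -> hit [5/2,24], descend [2, 10, 11, 13]
  N2 x:[-7,22] y:[16,22] z:[3,29] -> hit [16,22], descend [7, 9, 15]
    N7 x:[-7,2] y:[16,20] z:[3,27] -> miss, prune
    N9 x:[-1,0] y:[19,22] z:[24,26] -> miss, prune
    N15 x:[19,22] y:[37/2,43/2] z:[13,29] -> hit [19,43/2] leaf, test {P11(miss), P14(miss)}
  N10 x:[1,23] y:[4,31/2] z:[13,31] -> hit [13,31/2], descend [5, 14]
    N5 x:[9,23] y:[4,9] z:[17,29] -> miss, prune
    N14 x:[1,20] y:[11,31/2] z:[13,31] -> hit [13,31/2] leaf, test {P9(miss), P16(miss)}
  N11 x:[-5,25] y:[5/2,29/2] z:[-6,17] -> hit [5/2,29/2], descend [3, 6, 8]
    N3 x:[-1,6] y:[9/2,14] z:[-6,8] -> hit [9/2,6] leaf, test {P5(miss), P13(miss)}
    N6 x:[6,25] y:[8,29/2] z:[9,17] -> hit [9,29/2] leaf, test {P4(miss), P18(miss)}
    N8 x:[-5,1] y:[5/2,5] z:[-6,0] -> miss, prune
  N13 x:[-8,27] y:[27/2,24] z:[-7,8] -> miss, prune

order=[0, 2, 7, 9, 15, 10, 5, 14, 11, 3, 6, 8, 13]  |boxes|=13  |leaves|=4  hit=miss

== RESULT ==
[0, 2, 7, 9, 15, 10, 5, 14, 11, 3, 6, 8, 13]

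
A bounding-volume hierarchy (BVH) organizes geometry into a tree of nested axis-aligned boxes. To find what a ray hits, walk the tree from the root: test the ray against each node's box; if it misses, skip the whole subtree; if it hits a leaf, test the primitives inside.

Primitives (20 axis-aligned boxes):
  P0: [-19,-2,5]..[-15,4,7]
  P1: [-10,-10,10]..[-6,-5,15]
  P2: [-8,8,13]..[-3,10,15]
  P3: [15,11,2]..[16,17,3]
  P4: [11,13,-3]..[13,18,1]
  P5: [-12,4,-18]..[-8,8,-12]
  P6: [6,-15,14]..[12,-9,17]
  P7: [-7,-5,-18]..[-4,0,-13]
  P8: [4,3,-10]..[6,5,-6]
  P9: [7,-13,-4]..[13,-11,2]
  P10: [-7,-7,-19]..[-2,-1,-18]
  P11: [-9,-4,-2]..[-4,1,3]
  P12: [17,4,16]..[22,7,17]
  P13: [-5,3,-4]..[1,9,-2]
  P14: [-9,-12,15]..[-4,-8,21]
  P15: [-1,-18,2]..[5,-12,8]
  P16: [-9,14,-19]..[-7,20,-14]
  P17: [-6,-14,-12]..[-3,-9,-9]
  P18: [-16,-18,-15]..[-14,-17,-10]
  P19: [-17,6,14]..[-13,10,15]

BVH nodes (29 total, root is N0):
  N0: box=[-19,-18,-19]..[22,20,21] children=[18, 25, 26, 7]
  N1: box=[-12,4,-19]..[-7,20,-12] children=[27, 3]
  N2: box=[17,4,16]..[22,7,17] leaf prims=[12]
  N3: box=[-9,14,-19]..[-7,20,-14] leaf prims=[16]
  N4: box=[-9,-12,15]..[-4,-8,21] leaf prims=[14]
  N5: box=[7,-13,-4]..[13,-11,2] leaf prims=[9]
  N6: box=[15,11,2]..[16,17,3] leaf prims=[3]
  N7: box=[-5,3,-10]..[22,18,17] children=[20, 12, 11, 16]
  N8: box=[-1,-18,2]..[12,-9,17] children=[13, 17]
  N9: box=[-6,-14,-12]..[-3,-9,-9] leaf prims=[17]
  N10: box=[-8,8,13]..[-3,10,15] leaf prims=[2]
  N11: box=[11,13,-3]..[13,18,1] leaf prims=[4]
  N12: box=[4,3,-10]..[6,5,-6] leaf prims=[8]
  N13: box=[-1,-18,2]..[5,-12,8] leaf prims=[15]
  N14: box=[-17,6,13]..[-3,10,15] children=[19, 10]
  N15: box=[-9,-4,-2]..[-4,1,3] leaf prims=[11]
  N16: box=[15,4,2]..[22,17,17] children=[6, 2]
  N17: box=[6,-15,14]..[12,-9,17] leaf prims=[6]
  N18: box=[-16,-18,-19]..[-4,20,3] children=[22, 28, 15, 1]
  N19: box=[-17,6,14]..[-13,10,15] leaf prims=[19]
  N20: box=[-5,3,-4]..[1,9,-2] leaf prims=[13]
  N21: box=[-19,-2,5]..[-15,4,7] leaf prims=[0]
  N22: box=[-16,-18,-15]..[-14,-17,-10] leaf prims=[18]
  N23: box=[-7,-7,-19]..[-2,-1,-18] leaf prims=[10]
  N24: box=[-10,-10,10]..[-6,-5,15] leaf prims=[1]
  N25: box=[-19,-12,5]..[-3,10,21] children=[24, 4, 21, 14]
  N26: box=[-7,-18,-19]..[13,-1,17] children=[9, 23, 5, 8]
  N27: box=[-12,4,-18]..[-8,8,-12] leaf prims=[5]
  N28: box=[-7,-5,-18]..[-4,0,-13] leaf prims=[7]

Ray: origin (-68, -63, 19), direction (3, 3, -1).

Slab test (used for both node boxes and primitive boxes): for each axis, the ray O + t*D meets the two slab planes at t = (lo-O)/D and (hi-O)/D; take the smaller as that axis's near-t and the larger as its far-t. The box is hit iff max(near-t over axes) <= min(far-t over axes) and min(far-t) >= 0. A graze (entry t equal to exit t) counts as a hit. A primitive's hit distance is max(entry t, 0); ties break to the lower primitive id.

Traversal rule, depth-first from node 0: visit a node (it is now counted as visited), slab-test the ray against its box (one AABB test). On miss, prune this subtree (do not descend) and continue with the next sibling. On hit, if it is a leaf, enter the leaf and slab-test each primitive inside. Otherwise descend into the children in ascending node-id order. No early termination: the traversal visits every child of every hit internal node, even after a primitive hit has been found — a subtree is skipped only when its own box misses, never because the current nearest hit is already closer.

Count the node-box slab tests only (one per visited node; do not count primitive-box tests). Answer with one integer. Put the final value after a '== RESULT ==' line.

Traverse from the root:
N0 x:[49/3,30] y:[15,83/3] z:[-2,38] -> hit [49/3,83/3], descend [7, 18, 25, 26]
  N7 x:[21,30] y:[22,27] z:[2,29] -> hit [22,27], descend [11, 12, 16, 20]
    N11 x:[79/3,27] y:[76/3,27] z:[18,22] -> miss, prune
    N12 x:[24,74/3] y:[22,68/3] z:[25,29] -> miss, prune
    N16 x:[83/3,30] y:[67/3,80/3] z:[2,17] -> miss, prune
    N20 x:[21,23] y:[22,24] z:[21,23] -> hit [22,23] leaf, test {P13@t=22}
  N18 x:[52/3,64/3] y:[15,83/3] z:[16,38] -> hit [52/3,64/3], descend [1, 15, 22, 28]
    N1 x:[56/3,61/3] y:[67/3,83/3] z:[31,38] -> miss, prune
    N15 x:[59/3,64/3] y:[59/3,64/3] z:[16,21] -> hit [59/3,21] leaf, test {P11@t=59/3}
    N22 x:[52/3,18] y:[15,46/3] z:[29,34] -> miss, prune
    N28 x:[61/3,64/3] y:[58/3,21] z:[32,37] -> miss, prune
  N25 x:[49/3,65/3] y:[17,73/3] z:[-2,14] -> miss, prune
  N26 x:[61/3,27] y:[15,62/3] z:[2,38] -> hit [61/3,62/3], descend [5, 8, 9, 23]
    N5 x:[25,27] y:[50/3,52/3] z:[17,23] -> miss, prune
    N8 x:[67/3,80/3] y:[15,18] z:[2,17] -> miss, prune
    N9 x:[62/3,65/3] y:[49/3,18] z:[28,31] -> miss, prune
    N23 x:[61/3,22] y:[56/3,62/3] z:[37,38] -> miss, prune

order=[0, 7, 11, 12, 16, 20, 18, 1, 15, 22, 28, 25, 26, 5, 8, 9, 23]  |boxes|=17  |leaves|=2  hit=P11

== RESULT ==
17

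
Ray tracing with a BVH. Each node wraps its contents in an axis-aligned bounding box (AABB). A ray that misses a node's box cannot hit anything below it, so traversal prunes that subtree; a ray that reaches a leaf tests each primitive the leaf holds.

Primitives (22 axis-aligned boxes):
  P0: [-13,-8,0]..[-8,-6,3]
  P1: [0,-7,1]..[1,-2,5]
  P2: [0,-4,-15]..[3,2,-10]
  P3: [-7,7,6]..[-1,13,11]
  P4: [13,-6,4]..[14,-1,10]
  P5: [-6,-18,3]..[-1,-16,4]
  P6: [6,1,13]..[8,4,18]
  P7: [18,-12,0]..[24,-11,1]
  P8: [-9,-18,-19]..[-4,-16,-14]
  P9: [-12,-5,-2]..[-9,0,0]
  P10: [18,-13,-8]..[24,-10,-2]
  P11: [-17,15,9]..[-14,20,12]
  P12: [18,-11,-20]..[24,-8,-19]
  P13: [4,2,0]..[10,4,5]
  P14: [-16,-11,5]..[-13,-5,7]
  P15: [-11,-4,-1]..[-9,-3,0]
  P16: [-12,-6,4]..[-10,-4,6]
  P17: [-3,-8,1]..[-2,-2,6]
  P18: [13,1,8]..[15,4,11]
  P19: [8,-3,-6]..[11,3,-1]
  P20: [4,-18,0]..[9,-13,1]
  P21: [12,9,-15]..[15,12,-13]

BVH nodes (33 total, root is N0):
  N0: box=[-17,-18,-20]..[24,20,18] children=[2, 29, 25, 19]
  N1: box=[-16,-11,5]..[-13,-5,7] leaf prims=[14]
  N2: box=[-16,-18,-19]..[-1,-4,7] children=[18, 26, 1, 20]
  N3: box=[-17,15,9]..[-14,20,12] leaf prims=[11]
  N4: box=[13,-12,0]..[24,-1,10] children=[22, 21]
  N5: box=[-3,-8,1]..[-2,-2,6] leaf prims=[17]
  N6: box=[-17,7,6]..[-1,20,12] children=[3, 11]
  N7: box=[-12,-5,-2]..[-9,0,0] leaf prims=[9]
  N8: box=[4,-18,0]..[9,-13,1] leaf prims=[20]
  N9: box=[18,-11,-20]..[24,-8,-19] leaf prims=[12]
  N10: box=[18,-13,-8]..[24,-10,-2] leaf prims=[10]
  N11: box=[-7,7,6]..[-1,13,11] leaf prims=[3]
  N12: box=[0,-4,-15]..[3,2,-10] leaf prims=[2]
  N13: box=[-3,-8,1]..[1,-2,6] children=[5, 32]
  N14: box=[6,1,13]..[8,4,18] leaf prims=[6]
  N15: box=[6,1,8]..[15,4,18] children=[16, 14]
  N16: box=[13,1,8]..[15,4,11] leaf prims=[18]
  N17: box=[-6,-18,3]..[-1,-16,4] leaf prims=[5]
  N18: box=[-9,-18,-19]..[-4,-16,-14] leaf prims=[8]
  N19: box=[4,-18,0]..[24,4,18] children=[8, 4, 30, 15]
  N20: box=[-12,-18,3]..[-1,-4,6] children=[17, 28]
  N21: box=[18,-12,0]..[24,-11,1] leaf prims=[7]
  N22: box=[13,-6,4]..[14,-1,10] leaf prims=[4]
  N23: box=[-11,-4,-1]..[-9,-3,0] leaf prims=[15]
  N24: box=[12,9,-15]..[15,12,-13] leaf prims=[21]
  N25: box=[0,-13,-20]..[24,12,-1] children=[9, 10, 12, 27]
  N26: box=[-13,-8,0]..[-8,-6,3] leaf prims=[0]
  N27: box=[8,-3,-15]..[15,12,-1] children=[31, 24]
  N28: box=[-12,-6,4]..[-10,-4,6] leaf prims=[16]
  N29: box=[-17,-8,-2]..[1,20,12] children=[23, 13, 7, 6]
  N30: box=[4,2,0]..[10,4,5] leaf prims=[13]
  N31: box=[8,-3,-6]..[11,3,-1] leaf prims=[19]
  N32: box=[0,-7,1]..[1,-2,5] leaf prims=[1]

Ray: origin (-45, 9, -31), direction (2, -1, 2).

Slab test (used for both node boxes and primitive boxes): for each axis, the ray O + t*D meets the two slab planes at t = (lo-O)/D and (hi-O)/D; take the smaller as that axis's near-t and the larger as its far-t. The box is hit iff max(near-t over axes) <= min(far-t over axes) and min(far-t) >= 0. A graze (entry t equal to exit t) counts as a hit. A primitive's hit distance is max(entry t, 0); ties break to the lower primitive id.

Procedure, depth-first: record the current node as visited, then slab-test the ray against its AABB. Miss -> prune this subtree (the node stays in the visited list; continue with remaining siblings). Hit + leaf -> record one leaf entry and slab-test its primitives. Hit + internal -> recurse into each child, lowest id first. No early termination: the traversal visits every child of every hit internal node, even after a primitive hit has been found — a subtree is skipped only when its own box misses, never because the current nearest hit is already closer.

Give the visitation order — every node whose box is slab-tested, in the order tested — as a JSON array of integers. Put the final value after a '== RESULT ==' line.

Traverse from the root:
N0 x:[14,69/2] y:[-11,27] z:[11/2,49/2] -> hit [14,49/2], descend [2, 19, 25, 29]
  N2 x:[29/2,22] y:[13,27] z:[6,19] -> hit [29/2,19], descend [1, 18, 20, 26]
    N1 x:[29/2,16] y:[14,20] z:[18,19] -> miss, prune
    N18 x:[18,41/2] y:[25,27] z:[6,17/2] -> miss, prune
    N20 x:[33/2,22] y:[13,27] z:[17,37/2] -> hit [17,37/2], descend [17, 28]
      N17 x:[39/2,22] y:[25,27] z:[17,35/2] -> miss, prune
      N28 x:[33/2,35/2] y:[13,15] z:[35/2,37/2] -> miss, prune
    N26 x:[16,37/2] y:[15,17] z:[31/2,17] -> hit [16,17] leaf, test {P0@t=16}
  N19 x:[49/2,69/2] y:[5,27] z:[31/2,49/2] -> hit [49/2,49/2], descend [4, 8, 15, 30]
    N4 x:[29,69/2] y:[10,21] z:[31/2,41/2] -> miss, prune
    N8 x:[49/2,27] y:[22,27] z:[31/2,16] -> miss, prune
    N15 x:[51/2,30] y:[5,8] z:[39/2,49/2] -> miss, prune
    N30 x:[49/2,55/2] y:[5,7] z:[31/2,18] -> miss, prune
  N25 x:[45/2,69/2] y:[-3,22] z:[11/2,15] -> miss, prune
  N29 x:[14,23] y:[-11,17] z:[29/2,43/2] -> hit [29/2,17], descend [6, 7, 13, 23]
    N6 x:[14,22] y:[-11,2] z:[37/2,43/2] -> miss, prune
    N7 x:[33/2,18] y:[9,14] z:[29/2,31/2] -> miss, prune
    N13 x:[21,23] y:[11,17] z:[16,37/2] -> miss, prune
    N23 x:[17,18] y:[12,13] z:[15,31/2] -> miss, prune

19 AABB tests over nodes [0, 2, 1, 18, 20, 17, 28, 26, 19, 4, 8, 15, 30, 25, 29, 6, 7, 13, 23]; 1 leaf entered; closest P0.

== RESULT ==
[0, 2, 1, 18, 20, 17, 28, 26, 19, 4, 8, 15, 30, 25, 29, 6, 7, 13, 23]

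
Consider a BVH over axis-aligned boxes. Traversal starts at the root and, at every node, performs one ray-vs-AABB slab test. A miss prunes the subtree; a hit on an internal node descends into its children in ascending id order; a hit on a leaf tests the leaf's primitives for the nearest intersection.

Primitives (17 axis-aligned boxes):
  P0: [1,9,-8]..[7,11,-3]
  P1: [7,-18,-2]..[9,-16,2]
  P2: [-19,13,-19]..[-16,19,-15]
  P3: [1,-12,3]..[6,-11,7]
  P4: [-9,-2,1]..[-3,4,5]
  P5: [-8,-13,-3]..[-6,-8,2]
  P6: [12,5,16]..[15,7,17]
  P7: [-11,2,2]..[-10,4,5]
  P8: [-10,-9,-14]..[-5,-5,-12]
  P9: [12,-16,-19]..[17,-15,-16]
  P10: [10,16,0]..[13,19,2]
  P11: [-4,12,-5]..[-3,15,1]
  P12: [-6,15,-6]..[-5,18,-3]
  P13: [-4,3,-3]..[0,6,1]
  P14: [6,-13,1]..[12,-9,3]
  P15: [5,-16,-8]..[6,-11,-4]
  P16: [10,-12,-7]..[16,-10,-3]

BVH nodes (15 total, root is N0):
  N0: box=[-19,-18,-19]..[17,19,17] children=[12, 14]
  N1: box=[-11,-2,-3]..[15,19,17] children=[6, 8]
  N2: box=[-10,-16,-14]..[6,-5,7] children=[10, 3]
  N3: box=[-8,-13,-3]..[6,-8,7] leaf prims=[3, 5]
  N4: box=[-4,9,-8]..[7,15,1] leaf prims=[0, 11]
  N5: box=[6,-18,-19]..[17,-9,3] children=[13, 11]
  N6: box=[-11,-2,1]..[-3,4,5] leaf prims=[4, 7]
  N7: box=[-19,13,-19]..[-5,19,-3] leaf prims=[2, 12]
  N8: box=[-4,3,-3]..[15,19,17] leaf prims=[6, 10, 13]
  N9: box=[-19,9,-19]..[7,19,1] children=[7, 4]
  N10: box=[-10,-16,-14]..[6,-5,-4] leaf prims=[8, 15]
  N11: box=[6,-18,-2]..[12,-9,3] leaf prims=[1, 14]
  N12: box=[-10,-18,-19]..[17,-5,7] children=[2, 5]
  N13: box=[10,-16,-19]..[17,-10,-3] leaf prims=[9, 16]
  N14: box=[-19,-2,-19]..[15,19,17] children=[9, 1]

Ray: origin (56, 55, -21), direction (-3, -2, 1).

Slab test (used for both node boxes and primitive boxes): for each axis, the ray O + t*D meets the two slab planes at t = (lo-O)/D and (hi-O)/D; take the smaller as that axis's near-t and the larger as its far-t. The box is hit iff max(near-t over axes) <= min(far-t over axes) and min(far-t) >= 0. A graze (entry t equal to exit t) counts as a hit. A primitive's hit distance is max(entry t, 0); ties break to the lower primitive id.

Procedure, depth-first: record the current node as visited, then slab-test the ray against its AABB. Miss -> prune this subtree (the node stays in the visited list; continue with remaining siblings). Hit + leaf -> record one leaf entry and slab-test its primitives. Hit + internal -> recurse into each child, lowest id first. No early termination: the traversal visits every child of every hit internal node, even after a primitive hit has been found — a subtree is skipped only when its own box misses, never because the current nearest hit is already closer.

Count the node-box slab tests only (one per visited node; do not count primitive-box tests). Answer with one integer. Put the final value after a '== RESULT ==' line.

Trace the traversal:
N0 x:[13,25] y:[18,73/2] z:[2,38] -> hit [18,25], descend [12, 14]
  N12 x:[13,22] y:[30,73/2] z:[2,28] -> miss, prune
  N14 x:[41/3,25] y:[18,57/2] z:[2,38] -> hit [18,25], descend [1, 9]
    N1 x:[41/3,67/3] y:[18,57/2] z:[18,38] -> hit [18,67/3], descend [6, 8]
      N6 x:[59/3,67/3] y:[51/2,57/2] z:[22,26] -> miss, prune
      N8 x:[41/3,20] y:[18,26] z:[18,38] -> hit [18,20] leaf, test {P6(miss), P10(miss), P13(miss)}
    N9 x:[49/3,25] y:[18,23] z:[2,22] -> hit [18,22], descend [4, 7]
      N4 x:[49/3,20] y:[20,23] z:[13,22] -> hit [20,20] leaf, test {P0(miss), P11@t=20}
      N7 x:[61/3,25] y:[18,21] z:[2,18] -> miss, prune

9 AABB tests over nodes [0, 12, 14, 1, 6, 8, 9, 4, 7]; 2 leaves entered; closest P11.

== RESULT ==
9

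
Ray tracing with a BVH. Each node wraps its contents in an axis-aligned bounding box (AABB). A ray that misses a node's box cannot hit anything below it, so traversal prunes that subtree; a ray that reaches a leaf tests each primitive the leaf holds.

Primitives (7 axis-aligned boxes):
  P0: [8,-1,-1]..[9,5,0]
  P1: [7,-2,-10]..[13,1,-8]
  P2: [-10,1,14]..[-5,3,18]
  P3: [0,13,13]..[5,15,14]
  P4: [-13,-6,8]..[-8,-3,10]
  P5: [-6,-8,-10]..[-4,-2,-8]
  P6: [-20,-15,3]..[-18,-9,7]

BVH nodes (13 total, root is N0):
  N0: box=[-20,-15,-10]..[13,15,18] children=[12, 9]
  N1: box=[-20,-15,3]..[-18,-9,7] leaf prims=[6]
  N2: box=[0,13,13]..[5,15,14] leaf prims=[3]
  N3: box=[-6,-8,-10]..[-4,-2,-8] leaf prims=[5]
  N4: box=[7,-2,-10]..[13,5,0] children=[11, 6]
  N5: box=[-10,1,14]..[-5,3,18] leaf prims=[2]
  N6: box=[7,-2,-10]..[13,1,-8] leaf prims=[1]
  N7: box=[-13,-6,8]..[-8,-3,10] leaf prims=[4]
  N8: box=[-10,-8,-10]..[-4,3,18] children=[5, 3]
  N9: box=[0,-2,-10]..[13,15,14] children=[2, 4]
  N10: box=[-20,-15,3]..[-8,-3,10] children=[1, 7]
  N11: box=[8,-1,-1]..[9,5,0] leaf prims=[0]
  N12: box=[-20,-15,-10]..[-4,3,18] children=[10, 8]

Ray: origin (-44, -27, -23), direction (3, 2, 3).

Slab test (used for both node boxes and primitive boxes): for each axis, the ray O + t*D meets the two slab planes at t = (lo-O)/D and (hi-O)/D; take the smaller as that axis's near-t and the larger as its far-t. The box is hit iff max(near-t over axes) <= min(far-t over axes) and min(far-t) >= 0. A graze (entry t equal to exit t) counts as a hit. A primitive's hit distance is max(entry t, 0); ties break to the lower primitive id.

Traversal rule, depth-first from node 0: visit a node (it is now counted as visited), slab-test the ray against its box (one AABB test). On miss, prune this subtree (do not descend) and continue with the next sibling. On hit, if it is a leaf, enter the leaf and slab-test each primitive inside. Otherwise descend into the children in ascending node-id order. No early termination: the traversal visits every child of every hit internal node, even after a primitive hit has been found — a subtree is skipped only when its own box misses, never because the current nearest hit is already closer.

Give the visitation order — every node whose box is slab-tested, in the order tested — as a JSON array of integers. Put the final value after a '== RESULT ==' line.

Trace the traversal:
N0 x:[8,19] y:[6,21] z:[13/3,41/3] -> hit [8,41/3], descend [9, 12]
  N9 x:[44/3,19] y:[25/2,21] z:[13/3,37/3] -> miss, prune
  N12 x:[8,40/3] y:[6,15] z:[13/3,41/3] -> hit [8,40/3], descend [8, 10]
    N8 x:[34/3,40/3] y:[19/2,15] z:[13/3,41/3] -> hit [34/3,40/3], descend [3, 5]
      N3 x:[38/3,40/3] y:[19/2,25/2] z:[13/3,5] -> miss, prune
      N5 x:[34/3,13] y:[14,15] z:[37/3,41/3] -> miss, prune
    N10 x:[8,12] y:[6,12] z:[26/3,11] -> hit [26/3,11], descend [1, 7]
      N1 x:[8,26/3] y:[6,9] z:[26/3,10] -> hit [26/3,26/3] leaf, test {P6@t=26/3}
      N7 x:[31/3,12] y:[21/2,12] z:[31/3,11] -> hit [21/2,11] leaf, test {P4@t=21/2}

Summary -> nodes [0, 9, 12, 8, 3, 5, 10, 1, 7]; box-tests=9; leaf-entries=2; first=P6

== RESULT ==
[0, 9, 12, 8, 3, 5, 10, 1, 7]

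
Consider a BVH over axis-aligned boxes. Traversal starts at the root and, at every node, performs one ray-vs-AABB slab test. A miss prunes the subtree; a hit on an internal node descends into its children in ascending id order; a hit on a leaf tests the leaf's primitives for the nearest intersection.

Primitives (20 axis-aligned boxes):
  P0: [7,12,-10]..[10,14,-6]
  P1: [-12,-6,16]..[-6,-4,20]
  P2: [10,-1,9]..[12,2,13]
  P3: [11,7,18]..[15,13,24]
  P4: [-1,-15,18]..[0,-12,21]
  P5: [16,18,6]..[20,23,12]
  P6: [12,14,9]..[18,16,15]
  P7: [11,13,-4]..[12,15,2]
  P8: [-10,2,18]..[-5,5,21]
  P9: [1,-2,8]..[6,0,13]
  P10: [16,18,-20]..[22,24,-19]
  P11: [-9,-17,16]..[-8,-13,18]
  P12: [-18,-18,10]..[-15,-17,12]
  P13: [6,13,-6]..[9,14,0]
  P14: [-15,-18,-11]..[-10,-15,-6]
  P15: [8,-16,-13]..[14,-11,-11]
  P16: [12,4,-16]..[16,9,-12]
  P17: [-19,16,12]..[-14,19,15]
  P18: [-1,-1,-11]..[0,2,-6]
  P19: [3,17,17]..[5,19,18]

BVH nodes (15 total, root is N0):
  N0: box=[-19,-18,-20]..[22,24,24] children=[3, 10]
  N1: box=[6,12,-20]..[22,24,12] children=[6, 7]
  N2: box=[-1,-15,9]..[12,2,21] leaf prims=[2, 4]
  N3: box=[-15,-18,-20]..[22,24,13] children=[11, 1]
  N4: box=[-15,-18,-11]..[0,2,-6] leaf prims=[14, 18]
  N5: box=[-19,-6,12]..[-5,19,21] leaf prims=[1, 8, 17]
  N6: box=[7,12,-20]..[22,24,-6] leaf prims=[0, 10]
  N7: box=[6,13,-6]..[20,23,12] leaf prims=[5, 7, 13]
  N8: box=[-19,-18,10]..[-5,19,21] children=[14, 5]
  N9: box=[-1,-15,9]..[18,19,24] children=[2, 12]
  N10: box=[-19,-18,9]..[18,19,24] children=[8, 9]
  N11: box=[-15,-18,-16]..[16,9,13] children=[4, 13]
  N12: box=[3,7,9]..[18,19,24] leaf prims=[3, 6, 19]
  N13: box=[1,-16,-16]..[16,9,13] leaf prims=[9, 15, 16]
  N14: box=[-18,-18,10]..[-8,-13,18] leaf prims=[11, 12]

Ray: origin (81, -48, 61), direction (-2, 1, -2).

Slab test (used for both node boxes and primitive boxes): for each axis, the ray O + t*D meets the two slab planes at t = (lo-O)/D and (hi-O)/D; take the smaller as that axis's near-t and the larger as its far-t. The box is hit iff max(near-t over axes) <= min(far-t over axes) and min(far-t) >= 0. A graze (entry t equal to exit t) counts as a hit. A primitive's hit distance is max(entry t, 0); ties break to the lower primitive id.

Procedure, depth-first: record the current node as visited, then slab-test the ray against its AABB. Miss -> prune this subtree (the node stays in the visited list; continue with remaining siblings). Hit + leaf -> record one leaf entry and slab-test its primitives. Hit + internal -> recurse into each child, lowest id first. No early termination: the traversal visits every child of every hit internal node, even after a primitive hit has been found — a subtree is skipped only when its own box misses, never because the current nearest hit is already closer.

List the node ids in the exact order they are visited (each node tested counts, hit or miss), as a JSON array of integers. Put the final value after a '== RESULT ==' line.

Trace the traversal:
N0 x:[59/2,50] y:[30,72] z:[37/2,81/2] -> hit [30,81/2], descend [3, 10]
  N3 x:[59/2,48] y:[30,72] z:[24,81/2] -> hit [30,81/2], descend [1, 11]
    N1 x:[59/2,75/2] y:[60,72] z:[49/2,81/2] -> miss, prune
    N11 x:[65/2,48] y:[30,57] z:[24,77/2] -> hit [65/2,77/2], descend [4, 13]
      N4 x:[81/2,48] y:[30,50] z:[67/2,36] -> miss, prune
      N13 x:[65/2,40] y:[32,57] z:[24,77/2] -> hit [65/2,77/2] leaf, test {P9(miss), P15@t=36, P16(miss)}
  N10 x:[63/2,50] y:[30,67] z:[37/2,26] -> miss, prune

Visited [0, 3, 1, 11, 4, 13, 10]. Tests: 7 box, 1 leaf. Nearest: P15.

== RESULT ==
[0, 3, 1, 11, 4, 13, 10]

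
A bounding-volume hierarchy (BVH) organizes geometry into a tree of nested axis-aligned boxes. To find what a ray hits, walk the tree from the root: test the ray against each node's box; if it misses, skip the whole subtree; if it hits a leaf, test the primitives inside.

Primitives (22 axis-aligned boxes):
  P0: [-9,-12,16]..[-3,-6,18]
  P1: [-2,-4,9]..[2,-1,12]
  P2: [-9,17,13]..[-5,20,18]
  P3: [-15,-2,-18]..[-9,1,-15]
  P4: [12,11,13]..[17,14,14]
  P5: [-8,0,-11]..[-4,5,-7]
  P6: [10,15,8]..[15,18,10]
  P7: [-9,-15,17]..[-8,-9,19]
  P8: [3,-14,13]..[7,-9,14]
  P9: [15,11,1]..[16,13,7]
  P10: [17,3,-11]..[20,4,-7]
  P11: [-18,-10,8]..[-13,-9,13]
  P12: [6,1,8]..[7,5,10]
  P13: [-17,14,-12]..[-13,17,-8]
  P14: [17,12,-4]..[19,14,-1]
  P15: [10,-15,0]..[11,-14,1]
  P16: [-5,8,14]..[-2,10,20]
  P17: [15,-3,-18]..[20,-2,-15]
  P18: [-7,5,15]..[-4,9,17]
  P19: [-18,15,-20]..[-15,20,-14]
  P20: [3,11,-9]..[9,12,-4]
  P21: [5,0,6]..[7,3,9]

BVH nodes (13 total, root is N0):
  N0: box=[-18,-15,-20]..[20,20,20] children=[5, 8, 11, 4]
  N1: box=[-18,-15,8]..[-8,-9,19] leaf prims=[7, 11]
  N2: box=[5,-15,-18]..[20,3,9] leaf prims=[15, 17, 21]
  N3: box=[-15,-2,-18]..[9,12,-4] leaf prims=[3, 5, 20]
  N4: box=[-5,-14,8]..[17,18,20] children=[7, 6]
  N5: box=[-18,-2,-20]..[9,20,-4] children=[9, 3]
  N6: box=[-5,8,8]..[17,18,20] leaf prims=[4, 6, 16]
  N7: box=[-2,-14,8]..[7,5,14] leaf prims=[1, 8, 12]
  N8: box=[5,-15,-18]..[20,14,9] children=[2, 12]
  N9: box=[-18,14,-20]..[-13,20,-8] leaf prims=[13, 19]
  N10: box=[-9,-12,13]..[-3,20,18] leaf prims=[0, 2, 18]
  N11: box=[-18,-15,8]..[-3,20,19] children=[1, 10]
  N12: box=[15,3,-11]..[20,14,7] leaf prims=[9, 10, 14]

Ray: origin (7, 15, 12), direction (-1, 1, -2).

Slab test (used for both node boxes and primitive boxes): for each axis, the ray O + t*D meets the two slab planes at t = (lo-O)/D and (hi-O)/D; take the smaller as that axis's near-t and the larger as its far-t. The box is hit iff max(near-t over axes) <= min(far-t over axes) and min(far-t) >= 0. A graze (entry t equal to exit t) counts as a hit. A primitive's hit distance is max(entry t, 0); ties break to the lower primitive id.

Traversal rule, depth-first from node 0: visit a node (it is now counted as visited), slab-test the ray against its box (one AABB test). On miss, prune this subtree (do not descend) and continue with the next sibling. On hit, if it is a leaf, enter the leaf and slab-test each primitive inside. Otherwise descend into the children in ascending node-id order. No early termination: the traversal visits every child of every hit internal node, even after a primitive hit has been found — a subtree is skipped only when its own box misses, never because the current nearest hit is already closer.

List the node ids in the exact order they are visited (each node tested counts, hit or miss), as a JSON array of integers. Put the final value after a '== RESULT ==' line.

Walk:
N0 x:[-13,25] y:[-30,5] z:[-4,16] -> hit [-4,5], descend [4, 5, 8, 11]
  N4 x:[-10,12] y:[-29,3] z:[-4,2] -> hit [-4,2], descend [6, 7]
    N6 x:[-10,12] y:[-7,3] z:[-4,2] -> hit [-4,2] leaf, test {P4(miss), P6(miss), P16(miss)}
    N7 x:[0,9] y:[-29,-10] z:[-1,2] -> miss, prune
  N5 x:[-2,25] y:[-17,5] z:[8,16] -> miss, prune
  N8 x:[-13,2] y:[-30,-1] z:[3/2,15] -> miss, prune
  N11 x:[10,25] y:[-30,5] z:[-7/2,2] -> miss, prune

order=[0, 4, 6, 7, 5, 8, 11]  |boxes|=7  |leaves|=1  hit=miss

== RESULT ==
[0, 4, 6, 7, 5, 8, 11]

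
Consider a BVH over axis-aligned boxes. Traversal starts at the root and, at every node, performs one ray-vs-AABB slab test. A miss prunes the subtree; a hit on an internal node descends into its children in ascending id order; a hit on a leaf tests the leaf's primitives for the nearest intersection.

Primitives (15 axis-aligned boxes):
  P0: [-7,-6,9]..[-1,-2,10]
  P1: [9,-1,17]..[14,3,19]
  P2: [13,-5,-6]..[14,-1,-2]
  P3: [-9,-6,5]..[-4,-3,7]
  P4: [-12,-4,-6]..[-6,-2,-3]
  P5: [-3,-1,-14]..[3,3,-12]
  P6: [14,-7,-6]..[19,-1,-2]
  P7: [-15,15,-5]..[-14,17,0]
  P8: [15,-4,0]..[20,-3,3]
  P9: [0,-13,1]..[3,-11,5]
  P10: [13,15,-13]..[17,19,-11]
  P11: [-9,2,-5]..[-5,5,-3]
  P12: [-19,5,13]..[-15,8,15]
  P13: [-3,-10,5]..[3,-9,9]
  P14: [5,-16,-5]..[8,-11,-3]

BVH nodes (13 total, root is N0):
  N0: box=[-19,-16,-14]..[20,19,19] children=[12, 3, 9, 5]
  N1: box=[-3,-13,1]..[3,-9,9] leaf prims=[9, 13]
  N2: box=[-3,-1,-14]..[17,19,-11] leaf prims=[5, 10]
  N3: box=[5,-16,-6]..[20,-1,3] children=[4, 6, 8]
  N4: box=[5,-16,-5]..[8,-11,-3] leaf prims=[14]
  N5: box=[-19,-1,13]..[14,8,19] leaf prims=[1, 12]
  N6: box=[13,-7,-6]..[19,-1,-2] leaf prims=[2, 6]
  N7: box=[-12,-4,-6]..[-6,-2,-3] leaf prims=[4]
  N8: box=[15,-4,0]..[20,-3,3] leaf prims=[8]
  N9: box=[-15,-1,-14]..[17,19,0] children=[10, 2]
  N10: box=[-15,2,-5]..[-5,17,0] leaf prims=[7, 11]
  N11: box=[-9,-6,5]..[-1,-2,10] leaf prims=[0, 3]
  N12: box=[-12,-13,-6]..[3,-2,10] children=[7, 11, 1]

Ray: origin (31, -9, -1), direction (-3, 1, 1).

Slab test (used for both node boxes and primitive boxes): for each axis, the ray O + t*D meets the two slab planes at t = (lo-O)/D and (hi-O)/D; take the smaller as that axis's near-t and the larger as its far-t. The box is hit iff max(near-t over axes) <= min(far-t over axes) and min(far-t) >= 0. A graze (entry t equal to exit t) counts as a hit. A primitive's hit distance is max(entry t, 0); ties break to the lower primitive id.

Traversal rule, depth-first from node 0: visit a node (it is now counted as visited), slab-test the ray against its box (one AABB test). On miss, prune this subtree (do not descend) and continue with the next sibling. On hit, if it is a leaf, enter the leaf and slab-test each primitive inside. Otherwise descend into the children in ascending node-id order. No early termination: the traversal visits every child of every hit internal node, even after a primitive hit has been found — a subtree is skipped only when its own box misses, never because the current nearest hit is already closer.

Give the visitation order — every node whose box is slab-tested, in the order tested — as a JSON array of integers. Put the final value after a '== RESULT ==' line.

Traverse from the root:
N0 x:[11/3,50/3] y:[-7,28] z:[-13,20] -> hit [11/3,50/3], descend [3, 5, 9, 12]
  N3 x:[11/3,26/3] y:[-7,8] z:[-5,4] -> hit [11/3,4], descend [4, 6, 8]
    N4 x:[23/3,26/3] y:[-7,-2] z:[-4,-2] -> miss, prune
    N6 x:[4,6] y:[2,8] z:[-5,-1] -> miss, prune
    N8 x:[11/3,16/3] y:[5,6] z:[1,4] -> miss, prune
  N5 x:[17/3,50/3] y:[8,17] z:[14,20] -> hit [14,50/3] leaf, test {P1(miss), P12@t=46/3}
  N9 x:[14/3,46/3] y:[8,28] z:[-13,1] -> miss, prune
  N12 x:[28/3,43/3] y:[-4,7] z:[-5,11] -> miss, prune

8 AABB tests over nodes [0, 3, 4, 6, 8, 5, 9, 12]; 1 leaf entered; closest P12.

== RESULT ==
[0, 3, 4, 6, 8, 5, 9, 12]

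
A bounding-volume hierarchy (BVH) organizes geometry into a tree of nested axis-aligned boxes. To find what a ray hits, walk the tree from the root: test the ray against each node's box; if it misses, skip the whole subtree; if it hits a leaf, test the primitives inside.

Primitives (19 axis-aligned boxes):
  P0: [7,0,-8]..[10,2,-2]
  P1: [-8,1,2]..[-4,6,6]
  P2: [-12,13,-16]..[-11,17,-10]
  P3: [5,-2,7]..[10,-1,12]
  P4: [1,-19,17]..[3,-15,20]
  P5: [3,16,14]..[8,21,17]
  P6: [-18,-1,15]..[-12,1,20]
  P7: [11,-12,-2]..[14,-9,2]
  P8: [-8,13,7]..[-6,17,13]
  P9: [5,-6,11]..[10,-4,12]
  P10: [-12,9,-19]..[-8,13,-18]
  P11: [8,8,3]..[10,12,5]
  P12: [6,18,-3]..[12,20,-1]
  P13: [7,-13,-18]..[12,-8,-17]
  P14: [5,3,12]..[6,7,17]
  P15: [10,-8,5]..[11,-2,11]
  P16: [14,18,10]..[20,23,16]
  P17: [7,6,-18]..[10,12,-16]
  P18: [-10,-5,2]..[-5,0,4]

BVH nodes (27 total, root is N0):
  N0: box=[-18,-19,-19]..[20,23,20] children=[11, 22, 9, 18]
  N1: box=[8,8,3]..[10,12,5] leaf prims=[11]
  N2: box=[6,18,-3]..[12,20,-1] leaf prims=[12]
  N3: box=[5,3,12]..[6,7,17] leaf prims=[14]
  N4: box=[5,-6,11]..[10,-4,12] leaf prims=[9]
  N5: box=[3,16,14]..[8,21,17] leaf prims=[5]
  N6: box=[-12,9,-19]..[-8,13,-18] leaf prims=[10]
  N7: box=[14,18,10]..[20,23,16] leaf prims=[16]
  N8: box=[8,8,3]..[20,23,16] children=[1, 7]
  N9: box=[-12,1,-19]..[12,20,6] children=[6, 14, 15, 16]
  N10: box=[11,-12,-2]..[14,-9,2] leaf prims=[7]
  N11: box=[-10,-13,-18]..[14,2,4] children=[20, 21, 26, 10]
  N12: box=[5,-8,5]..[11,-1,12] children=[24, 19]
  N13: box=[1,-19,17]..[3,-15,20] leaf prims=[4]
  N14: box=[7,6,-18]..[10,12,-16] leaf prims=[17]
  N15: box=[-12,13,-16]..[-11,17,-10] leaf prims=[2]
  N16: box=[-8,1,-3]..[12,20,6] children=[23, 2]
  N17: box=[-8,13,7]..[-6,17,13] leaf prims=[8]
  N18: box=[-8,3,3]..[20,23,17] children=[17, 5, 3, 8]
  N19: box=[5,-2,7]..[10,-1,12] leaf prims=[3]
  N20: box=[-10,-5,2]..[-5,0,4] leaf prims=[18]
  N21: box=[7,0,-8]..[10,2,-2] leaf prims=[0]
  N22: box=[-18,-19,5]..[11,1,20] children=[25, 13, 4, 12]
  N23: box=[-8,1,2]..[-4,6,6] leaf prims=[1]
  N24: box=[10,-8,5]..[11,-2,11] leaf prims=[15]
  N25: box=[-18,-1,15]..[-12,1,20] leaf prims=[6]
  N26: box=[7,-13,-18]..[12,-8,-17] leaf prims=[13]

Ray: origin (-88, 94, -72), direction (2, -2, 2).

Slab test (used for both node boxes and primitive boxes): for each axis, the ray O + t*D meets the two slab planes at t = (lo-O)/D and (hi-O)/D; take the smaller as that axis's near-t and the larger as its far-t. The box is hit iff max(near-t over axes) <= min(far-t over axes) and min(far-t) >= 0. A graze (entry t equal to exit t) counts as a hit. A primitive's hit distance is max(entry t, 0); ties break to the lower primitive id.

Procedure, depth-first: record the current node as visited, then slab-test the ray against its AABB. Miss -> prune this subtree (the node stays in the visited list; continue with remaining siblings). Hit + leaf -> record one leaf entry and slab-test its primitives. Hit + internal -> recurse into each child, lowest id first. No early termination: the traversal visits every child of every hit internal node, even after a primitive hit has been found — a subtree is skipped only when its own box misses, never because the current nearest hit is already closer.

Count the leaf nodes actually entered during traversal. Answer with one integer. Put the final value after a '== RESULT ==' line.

Traverse from the root:
N0 x:[35,54] y:[71/2,113/2] z:[53/2,46] -> hit [71/2,46], descend [9, 11, 18, 22]
  N9 x:[38,50] y:[37,93/2] z:[53/2,39] -> hit [38,39], descend [6, 14, 15, 16]
    N6 x:[38,40] y:[81/2,85/2] z:[53/2,27] -> miss, prune
    N14 x:[95/2,49] y:[41,44] z:[27,28] -> miss, prune
    N15 x:[38,77/2] y:[77/2,81/2] z:[28,31] -> miss, prune
    N16 x:[40,50] y:[37,93/2] z:[69/2,39] -> miss, prune
  N11 x:[39,51] y:[46,107/2] z:[27,38] -> miss, prune
  N18 x:[40,54] y:[71/2,91/2] z:[75/2,89/2] -> hit [40,89/2], descend [3, 5, 8, 17]
    N3 x:[93/2,47] y:[87/2,91/2] z:[42,89/2] -> miss, prune
    N5 x:[91/2,48] y:[73/2,39] z:[43,89/2] -> miss, prune
    N8 x:[48,54] y:[71/2,43] z:[75/2,44] -> miss, prune
    N17 x:[40,41] y:[77/2,81/2] z:[79/2,85/2] -> hit [40,81/2] leaf, test {P8@t=40}
  N22 x:[35,99/2] y:[93/2,113/2] z:[77/2,46] -> miss, prune

13 AABB tests over nodes [0, 9, 6, 14, 15, 16, 11, 18, 3, 5, 8, 17, 22]; 1 leaf entered; closest P8.

== RESULT ==
1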